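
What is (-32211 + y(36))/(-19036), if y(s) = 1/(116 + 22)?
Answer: 4445117/2626968 ≈ 1.6921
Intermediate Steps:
y(s) = 1/138
(-32211 + y(36))/(-19036) = (-32211 + 1/138)/(-19036) = -4445117/138*(-1/19036) = 4445117/2626968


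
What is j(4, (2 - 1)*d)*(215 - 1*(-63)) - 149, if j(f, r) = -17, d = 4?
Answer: -4875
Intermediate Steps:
j(4, (2 - 1)*d)*(215 - 1*(-63)) - 149 = -17*(215 - 1*(-63)) - 149 = -17*(215 + 63) - 149 = -17*278 - 149 = -4726 - 149 = -4875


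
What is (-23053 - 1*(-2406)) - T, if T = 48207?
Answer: -68854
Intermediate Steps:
(-23053 - 1*(-2406)) - T = (-23053 - 1*(-2406)) - 1*48207 = (-23053 + 2406) - 48207 = -20647 - 48207 = -68854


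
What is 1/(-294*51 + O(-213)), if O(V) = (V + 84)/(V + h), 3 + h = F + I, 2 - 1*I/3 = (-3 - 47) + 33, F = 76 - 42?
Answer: -125/1874121 ≈ -6.6698e-5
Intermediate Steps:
F = 34
I = 57 (I = 6 - 3*((-3 - 47) + 33) = 6 - 3*(-50 + 33) = 6 - 3*(-17) = 6 + 51 = 57)
h = 88 (h = -3 + (34 + 57) = -3 + 91 = 88)
O(V) = (84 + V)/(88 + V) (O(V) = (V + 84)/(V + 88) = (84 + V)/(88 + V))
1/(-294*51 + O(-213)) = 1/(-294*51 + (84 - 213)/(88 - 213)) = 1/(-14994 - 129/(-125)) = 1/(-14994 - 1/125*(-129)) = 1/(-14994 + 129/125) = 1/(-1874121/125) = -125/1874121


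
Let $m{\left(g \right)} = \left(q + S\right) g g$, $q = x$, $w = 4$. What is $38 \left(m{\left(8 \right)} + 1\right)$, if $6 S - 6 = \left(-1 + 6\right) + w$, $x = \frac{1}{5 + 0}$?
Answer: $\frac{33022}{5} \approx 6604.4$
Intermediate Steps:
$x = \frac{1}{5} \approx 0.2$
$S = \frac{5}{2}$ ($S = 1 + \frac{\left(-1 + 6\right) + 4}{6} = 1 + \frac{5 + 4}{6} = 1 + \frac{1}{6} \cdot 9 = 1 + \frac{3}{2} = \frac{5}{2} \approx 2.5$)
$q = \frac{1}{5} \approx 0.2$
$m{\left(g \right)} = \frac{27 g^{2}}{10}$ ($m{\left(g \right)} = \left(\frac{1}{5} + \frac{5}{2}\right) g g = \frac{27 g^{2}}{10}$)
$38 \left(m{\left(8 \right)} + 1\right) = 38 \left(\frac{27 \cdot 8^{2}}{10} + 1\right) = 38 \left(\frac{27}{10} \cdot 64 + 1\right) = 38 \left(\frac{864}{5} + 1\right) = 38 \cdot \frac{869}{5} = \frac{33022}{5}$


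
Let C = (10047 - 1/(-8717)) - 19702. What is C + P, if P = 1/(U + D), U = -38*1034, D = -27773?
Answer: -5644367057927/584605605 ≈ -9655.0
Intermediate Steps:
C = -84162634/8717 (C = (10047 - 1*(-1/8717)) - 19702 = (10047 + 1/8717) - 19702 = 87579700/8717 - 19702 = -84162634/8717 ≈ -9655.0)
U = -39292
P = -1/67065 (P = 1/(-39292 - 27773) = 1/(-67065) = -1/67065 ≈ -1.4911e-5)
C + P = -84162634/8717 - 1/67065 = -5644367057927/584605605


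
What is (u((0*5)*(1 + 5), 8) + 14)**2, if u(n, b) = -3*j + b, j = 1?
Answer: 361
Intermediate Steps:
u(n, b) = -3 + b (u(n, b) = -3*1 + b = -3 + b)
(u((0*5)*(1 + 5), 8) + 14)**2 = ((-3 + 8) + 14)**2 = (5 + 14)**2 = 19**2 = 361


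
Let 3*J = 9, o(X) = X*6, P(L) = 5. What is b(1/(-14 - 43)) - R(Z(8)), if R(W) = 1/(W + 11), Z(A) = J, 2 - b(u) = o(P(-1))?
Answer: -393/14 ≈ -28.071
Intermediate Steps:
o(X) = 6*X
J = 3 (J = (⅓)*9 = 3)
b(u) = -28 (b(u) = 2 - 6*5 = 2 - 1*30 = 2 - 30 = -28)
Z(A) = 3
R(W) = 1/(11 + W)
b(1/(-14 - 43)) - R(Z(8)) = -28 - 1/(11 + 3) = -28 - 1/14 = -393/14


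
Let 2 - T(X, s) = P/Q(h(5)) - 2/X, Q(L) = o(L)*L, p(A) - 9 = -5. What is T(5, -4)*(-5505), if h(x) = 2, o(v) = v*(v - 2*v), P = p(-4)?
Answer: -31929/2 ≈ -15965.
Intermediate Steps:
p(A) = 4 (p(A) = 9 - 5 = 4)
P = 4
o(v) = -v² (o(v) = v*(-v) = -v²)
Q(L) = -L³ (Q(L) = (-L²)*L = -L³)
T(X, s) = 5/2 + 2/X (T(X, s) = 2 - (4/((-1*2³)) - 2/X) = 2 - (4/((-1*8)) - 2/X) = 2 - (4/(-8) - 2/X) = 2 - (4*(-⅛) - 2/X) = 2 - (-½ - 2/X) = 2 + (½ + 2/X) = 5/2 + 2/X)
T(5, -4)*(-5505) = (5/2 + 2/5)*(-5505) = (5/2 + 2*(⅕))*(-5505) = (5/2 + ⅖)*(-5505) = (29/10)*(-5505) = -31929/2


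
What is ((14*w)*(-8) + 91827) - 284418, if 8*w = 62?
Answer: -193459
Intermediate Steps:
w = 31/4 (w = (1/8)*62 = 31/4 ≈ 7.7500)
((14*w)*(-8) + 91827) - 284418 = ((14*(31/4))*(-8) + 91827) - 284418 = ((217/2)*(-8) + 91827) - 284418 = (-868 + 91827) - 284418 = 90959 - 284418 = -193459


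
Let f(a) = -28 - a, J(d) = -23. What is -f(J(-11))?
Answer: 5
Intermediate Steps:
-f(J(-11)) = -(-28 - 1*(-23)) = -(-28 + 23) = -1*(-5) = 5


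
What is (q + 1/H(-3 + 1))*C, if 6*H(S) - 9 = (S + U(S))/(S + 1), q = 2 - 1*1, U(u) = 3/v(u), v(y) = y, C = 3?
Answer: 111/25 ≈ 4.4400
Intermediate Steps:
U(u) = 3/u
q = 1 (q = 2 - 1 = 1)
H(S) = 3/2 + (S + 3/S)/(6*(1 + S)) (H(S) = 3/2 + ((S + 3/S)/(S + 1))/6 = 3/2 + ((S + 3/S)/(1 + S))/6 = 3/2 + (S + 3/S)/(6*(1 + S)))
(q + 1/H(-3 + 1))*C = (1 + 1/((3 + (-3 + 1)*(9 + 10*(-3 + 1)))/(6*(-3 + 1)*(1 + (-3 + 1)))))*3 = (1 + 1/((1/6)*(3 - 2*(9 + 10*(-2)))/(-2*(1 - 2))))*3 = (1 + 1/((1/6)*(-1/2)*(3 - 2*(9 - 20))/(-1)))*3 = (1 + 1/((1/6)*(-1/2)*(-1)*(3 - 2*(-11))))*3 = (1 + 1/((1/6)*(-1/2)*(-1)*(3 + 22)))*3 = (1 + 1/((1/6)*(-1/2)*(-1)*25))*3 = (1 + 1/(25/12))*3 = (1 + 12/25)*3 = (37/25)*3 = 111/25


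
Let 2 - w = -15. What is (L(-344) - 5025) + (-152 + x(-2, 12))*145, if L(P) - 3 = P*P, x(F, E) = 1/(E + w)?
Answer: 91279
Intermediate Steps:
w = 17 (w = 2 - 1*(-15) = 2 + 15 = 17)
x(F, E) = 1/(17 + E) (x(F, E) = 1/(E + 17) = 1/(17 + E))
L(P) = 3 + P² (L(P) = 3 + P*P = 3 + P²)
(L(-344) - 5025) + (-152 + x(-2, 12))*145 = ((3 + (-344)²) - 5025) + (-152 + 1/(17 + 12))*145 = ((3 + 118336) - 5025) + (-152 + 1/29)*145 = (118339 - 5025) + (-152 + 1/29)*145 = 113314 - 4407/29*145 = 113314 - 22035 = 91279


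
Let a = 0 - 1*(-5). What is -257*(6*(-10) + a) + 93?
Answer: 14228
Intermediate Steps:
a = 5 (a = 0 + 5 = 5)
-257*(6*(-10) + a) + 93 = -257*(6*(-10) + 5) + 93 = -257*(-60 + 5) + 93 = -257*(-55) + 93 = 14135 + 93 = 14228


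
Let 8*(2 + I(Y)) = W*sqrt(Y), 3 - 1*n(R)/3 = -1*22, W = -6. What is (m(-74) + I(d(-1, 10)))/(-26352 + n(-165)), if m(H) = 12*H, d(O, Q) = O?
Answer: 890/26277 + I/35036 ≈ 0.03387 + 2.8542e-5*I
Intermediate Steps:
n(R) = 75 (n(R) = 9 - (-3)*22 = 9 - 3*(-22) = 9 + 66 = 75)
I(Y) = -2 - 3*sqrt(Y)/4 (I(Y) = -2 + (-6*sqrt(Y))/8 = -2 - 3*sqrt(Y)/4)
(m(-74) + I(d(-1, 10)))/(-26352 + n(-165)) = (12*(-74) + (-2 - 3*I/4))/(-26352 + 75) = (-888 + (-2 - 3*I/4))/(-26277) = (-890 - 3*I/4)*(-1/26277) = 890/26277 + I/35036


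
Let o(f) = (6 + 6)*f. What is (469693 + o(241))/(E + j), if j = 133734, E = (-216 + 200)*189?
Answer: 94517/26142 ≈ 3.6155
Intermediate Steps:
E = -3024 (E = -16*189 = -3024)
o(f) = 12*f
(469693 + o(241))/(E + j) = (469693 + 12*241)/(-3024 + 133734) = (469693 + 2892)/130710 = 472585*(1/130710) = 94517/26142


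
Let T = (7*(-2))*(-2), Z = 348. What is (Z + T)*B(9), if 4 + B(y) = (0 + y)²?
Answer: 28952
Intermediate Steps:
T = 28 (T = -14*(-2) = 28)
B(y) = -4 + y² (B(y) = -4 + (0 + y)² = -4 + y²)
(Z + T)*B(9) = (348 + 28)*(-4 + 9²) = 376*(-4 + 81) = 376*77 = 28952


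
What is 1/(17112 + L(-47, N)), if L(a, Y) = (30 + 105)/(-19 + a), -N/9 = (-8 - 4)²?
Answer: 22/376419 ≈ 5.8445e-5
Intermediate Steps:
N = -1296 (N = -9*(-8 - 4)² = -9*(-12)² = -9*144 = -1296)
L(a, Y) = 135/(-19 + a)
1/(17112 + L(-47, N)) = 1/(17112 + 135/(-19 - 47)) = 1/(17112 + 135/(-66)) = 1/(17112 + 135*(-1/66)) = 1/(17112 - 45/22) = 1/(376419/22) = 22/376419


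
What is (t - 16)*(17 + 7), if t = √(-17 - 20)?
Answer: -384 + 24*I*√37 ≈ -384.0 + 145.99*I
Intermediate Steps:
t = I*√37 (t = √(-37) = I*√37 ≈ 6.0828*I)
(t - 16)*(17 + 7) = (I*√37 - 16)*(17 + 7) = (-16 + I*√37)*24 = -384 + 24*I*√37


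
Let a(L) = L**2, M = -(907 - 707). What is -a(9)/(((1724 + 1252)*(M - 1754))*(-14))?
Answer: -27/27137152 ≈ -9.9495e-7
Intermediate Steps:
M = -200 (M = -1*200 = -200)
-a(9)/(((1724 + 1252)*(M - 1754))*(-14)) = -9**2/(((1724 + 1252)*(-200 - 1754))*(-14)) = -81/((2976*(-1954))*(-14)) = -81/((-5815104*(-14))) = -81/81411456 = -1*27/27137152 = -27/27137152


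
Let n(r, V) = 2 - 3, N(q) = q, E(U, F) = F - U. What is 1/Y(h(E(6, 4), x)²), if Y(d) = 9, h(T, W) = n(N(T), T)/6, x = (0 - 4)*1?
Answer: ⅑ ≈ 0.11111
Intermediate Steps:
x = -4 (x = -4*1 = -4)
n(r, V) = -1
h(T, W) = -⅙ (h(T, W) = -1/6 = -1*⅙ = -⅙)
1/Y(h(E(6, 4), x)²) = 1/9 = ⅑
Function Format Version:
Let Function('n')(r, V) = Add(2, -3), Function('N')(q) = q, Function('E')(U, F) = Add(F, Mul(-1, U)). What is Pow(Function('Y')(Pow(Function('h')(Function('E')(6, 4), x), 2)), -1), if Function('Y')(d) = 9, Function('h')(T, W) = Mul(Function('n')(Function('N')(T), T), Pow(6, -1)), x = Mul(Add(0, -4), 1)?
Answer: Rational(1, 9) ≈ 0.11111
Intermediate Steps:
x = -4 (x = Mul(-4, 1) = -4)
Function('n')(r, V) = -1
Function('h')(T, W) = Rational(-1, 6) (Function('h')(T, W) = Mul(-1, Pow(6, -1)) = Mul(-1, Rational(1, 6)) = Rational(-1, 6))
Pow(Function('Y')(Pow(Function('h')(Function('E')(6, 4), x), 2)), -1) = Pow(9, -1) = Rational(1, 9)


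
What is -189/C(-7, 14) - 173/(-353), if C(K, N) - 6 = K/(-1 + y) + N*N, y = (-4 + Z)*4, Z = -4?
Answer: -1047232/2355569 ≈ -0.44458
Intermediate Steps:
y = -32 (y = (-4 - 4)*4 = -8*4 = -32)
C(K, N) = 6 + N**2 - K/33 (C(K, N) = 6 + (K/(-1 - 32) + N*N) = 6 + (K/(-33) + N**2) = 6 + (-K/33 + N**2) = 6 + (N**2 - K/33) = 6 + N**2 - K/33)
-189/C(-7, 14) - 173/(-353) = -189/(6 + 14**2 - 1/33*(-7)) - 173/(-353) = -189/(6 + 196 + 7/33) - 173*(-1/353) = -189/6673/33 + 173/353 = -189*33/6673 + 173/353 = -6237/6673 + 173/353 = -1047232/2355569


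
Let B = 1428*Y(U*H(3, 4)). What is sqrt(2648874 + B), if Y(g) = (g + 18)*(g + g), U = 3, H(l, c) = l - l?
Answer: sqrt(2648874) ≈ 1627.5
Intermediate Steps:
H(l, c) = 0
Y(g) = 2*g*(18 + g) (Y(g) = (18 + g)*(2*g) = 2*g*(18 + g))
B = 0 (B = 1428*(2*(3*0)*(18 + 3*0)) = 1428*(2*0*(18 + 0)) = 1428*(2*0*18) = 1428*0 = 0)
sqrt(2648874 + B) = sqrt(2648874 + 0) = sqrt(2648874)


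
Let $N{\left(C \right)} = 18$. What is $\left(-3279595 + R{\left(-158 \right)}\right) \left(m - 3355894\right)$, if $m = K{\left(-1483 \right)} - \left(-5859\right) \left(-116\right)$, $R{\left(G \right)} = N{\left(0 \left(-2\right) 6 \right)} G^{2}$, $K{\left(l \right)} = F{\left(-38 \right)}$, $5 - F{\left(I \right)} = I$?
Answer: $11421431475285$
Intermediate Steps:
$F{\left(I \right)} = 5 - I$
$K{\left(l \right)} = 43$ ($K{\left(l \right)} = 5 - -38 = 5 + 38 = 43$)
$R{\left(G \right)} = 18 G^{2}$
$m = -679601$ ($m = 43 - \left(-5859\right) \left(-116\right) = 43 - 679644 = -679601$)
$\left(-3279595 + R{\left(-158 \right)}\right) \left(m - 3355894\right) = \left(-3279595 + 18 \left(-158\right)^{2}\right) \left(-679601 - 3355894\right) = \left(-3279595 + 18 \cdot 24964\right) \left(-4035495\right) = \left(-3279595 + 449352\right) \left(-4035495\right) = \left(-2830243\right) \left(-4035495\right) = 11421431475285$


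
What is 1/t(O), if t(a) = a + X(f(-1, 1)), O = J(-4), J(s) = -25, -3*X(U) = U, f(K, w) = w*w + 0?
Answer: -3/76 ≈ -0.039474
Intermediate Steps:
f(K, w) = w**2 (f(K, w) = w**2 + 0 = w**2)
X(U) = -U/3
O = -25
t(a) = -1/3 + a (t(a) = a - 1/3*1**2 = a - 1/3*1 = a - 1/3 = -1/3 + a)
1/t(O) = 1/(-1/3 - 25) = 1/(-76/3) = -3/76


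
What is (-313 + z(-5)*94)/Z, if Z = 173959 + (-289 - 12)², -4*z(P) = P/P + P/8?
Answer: -5149/4232960 ≈ -0.0012164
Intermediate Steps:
z(P) = -¼ - P/32 (z(P) = -(P/P + P/8)/4 = -(1 + P*(⅛))/4 = -(1 + P/8)/4 = -¼ - P/32)
Z = 264560 (Z = 173959 + (-301)² = 173959 + 90601 = 264560)
(-313 + z(-5)*94)/Z = (-313 + (-¼ - 1/32*(-5))*94)/264560 = (-313 + (-¼ + 5/32)*94)*(1/264560) = (-313 - 3/32*94)*(1/264560) = (-313 - 141/16)*(1/264560) = -5149/16*1/264560 = -5149/4232960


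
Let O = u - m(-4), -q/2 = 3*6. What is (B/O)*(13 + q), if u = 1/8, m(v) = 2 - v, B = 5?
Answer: 920/47 ≈ 19.574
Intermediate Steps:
u = ⅛ ≈ 0.12500
q = -36 (q = -6*6 = -2*18 = -36)
O = -47/8 (O = ⅛ - (2 - 1*(-4)) = ⅛ - (2 + 4) = ⅛ - 1*6 = ⅛ - 6 = -47/8 ≈ -5.8750)
(B/O)*(13 + q) = (5/(-47/8))*(13 - 36) = (5*(-8/47))*(-23) = -40/47*(-23) = 920/47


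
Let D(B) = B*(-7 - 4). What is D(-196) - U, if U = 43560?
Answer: -41404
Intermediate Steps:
D(B) = -11*B (D(B) = B*(-11) = -11*B)
D(-196) - U = -11*(-196) - 1*43560 = 2156 - 43560 = -41404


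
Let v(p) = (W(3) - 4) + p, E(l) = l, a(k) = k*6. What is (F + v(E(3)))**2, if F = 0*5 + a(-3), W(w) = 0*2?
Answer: 361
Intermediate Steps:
W(w) = 0
a(k) = 6*k
v(p) = -4 + p (v(p) = (0 - 4) + p = -4 + p)
F = -18 (F = 0*5 + 6*(-3) = 0 - 18 = -18)
(F + v(E(3)))**2 = (-18 + (-4 + 3))**2 = (-18 - 1)**2 = (-19)**2 = 361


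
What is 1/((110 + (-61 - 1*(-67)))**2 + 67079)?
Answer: 1/80535 ≈ 1.2417e-5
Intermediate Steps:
1/((110 + (-61 - 1*(-67)))**2 + 67079) = 1/((110 + (-61 + 67))**2 + 67079) = 1/((110 + 6)**2 + 67079) = 1/(116**2 + 67079) = 1/(13456 + 67079) = 1/80535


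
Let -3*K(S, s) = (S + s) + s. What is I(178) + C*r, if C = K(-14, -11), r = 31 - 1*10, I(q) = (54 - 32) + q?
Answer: 452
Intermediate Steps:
I(q) = 22 + q
r = 21 (r = 31 - 10 = 21)
K(S, s) = -2*s/3 - S/3 (K(S, s) = -((S + s) + s)/3 = -(S + 2*s)/3 = -2*s/3 - S/3)
C = 12 (C = -⅔*(-11) - ⅓*(-14) = 22/3 + 14/3 = 12)
I(178) + C*r = (22 + 178) + 12*21 = 200 + 252 = 452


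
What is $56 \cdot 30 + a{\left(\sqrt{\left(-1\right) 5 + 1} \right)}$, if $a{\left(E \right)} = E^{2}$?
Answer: $1676$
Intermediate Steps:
$56 \cdot 30 + a{\left(\sqrt{\left(-1\right) 5 + 1} \right)} = 56 \cdot 30 + \left(\sqrt{\left(-1\right) 5 + 1}\right)^{2} = 1680 + \left(\sqrt{-5 + 1}\right)^{2} = 1680 + \left(\sqrt{-4}\right)^{2} = 1680 + \left(2 i\right)^{2} = 1680 - 4 = 1676$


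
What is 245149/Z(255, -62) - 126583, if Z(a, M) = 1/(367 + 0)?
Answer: 89843100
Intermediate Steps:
Z(a, M) = 1/367
245149/Z(255, -62) - 126583 = 245149/(1/367) - 126583 = 245149*367 - 126583 = 89969683 - 126583 = 89843100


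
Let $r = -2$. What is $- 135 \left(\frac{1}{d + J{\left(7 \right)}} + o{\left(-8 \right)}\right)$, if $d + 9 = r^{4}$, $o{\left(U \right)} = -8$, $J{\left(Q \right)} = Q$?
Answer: $\frac{14985}{14} \approx 1070.4$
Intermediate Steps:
$d = 7$ ($d = -9 + \left(-2\right)^{4} = -9 + 16 = 7$)
$- 135 \left(\frac{1}{d + J{\left(7 \right)}} + o{\left(-8 \right)}\right) = - 135 \left(\frac{1}{7 + 7} - 8\right) = - 135 \left(\frac{1}{14} - 8\right) = \left(-135\right) \left(- \frac{111}{14}\right) = \frac{14985}{14}$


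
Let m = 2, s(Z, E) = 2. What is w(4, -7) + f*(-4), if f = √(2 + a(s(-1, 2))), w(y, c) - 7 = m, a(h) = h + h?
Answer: 9 - 4*√6 ≈ -0.79796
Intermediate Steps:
a(h) = 2*h
w(y, c) = 9 (w(y, c) = 7 + 2 = 9)
f = √6 (f = √(2 + 2*2) = √(2 + 4) = √6 ≈ 2.4495)
w(4, -7) + f*(-4) = 9 + √6*(-4) = 9 - 4*√6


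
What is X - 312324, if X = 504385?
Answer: 192061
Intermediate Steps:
X - 312324 = 504385 - 312324 = 192061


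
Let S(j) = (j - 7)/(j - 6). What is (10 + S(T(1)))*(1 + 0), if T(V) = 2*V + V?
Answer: 34/3 ≈ 11.333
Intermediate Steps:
T(V) = 3*V
S(j) = (-7 + j)/(-6 + j)
(10 + S(T(1)))*(1 + 0) = (10 + (-7 + 3*1)/(-6 + 3*1))*(1 + 0) = (10 + (-7 + 3)/(-6 + 3))*1 = (10 - 4/(-3))*1 = (10 - ⅓*(-4))*1 = (10 + 4/3)*1 = (34/3)*1 = 34/3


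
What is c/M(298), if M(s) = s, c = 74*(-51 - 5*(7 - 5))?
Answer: -2257/149 ≈ -15.148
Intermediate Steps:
c = -4514 (c = 74*(-51 - 5*2) = 74*(-51 - 10) = 74*(-61) = -4514)
c/M(298) = -4514/298 = -4514*1/298 = -2257/149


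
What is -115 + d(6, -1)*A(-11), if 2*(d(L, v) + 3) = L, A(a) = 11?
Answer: -115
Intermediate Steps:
d(L, v) = -3 + L/2
-115 + d(6, -1)*A(-11) = -115 + (-3 + (1/2)*6)*11 = -115 + (-3 + 3)*11 = -115 + 0*11 = -115 + 0 = -115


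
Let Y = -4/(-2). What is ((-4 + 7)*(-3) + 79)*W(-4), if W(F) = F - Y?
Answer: -420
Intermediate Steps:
Y = 2 (Y = -4*(-½) = 2)
W(F) = -2 + F (W(F) = F - 1*2 = F - 2 = -2 + F)
((-4 + 7)*(-3) + 79)*W(-4) = ((-4 + 7)*(-3) + 79)*(-2 - 4) = (3*(-3) + 79)*(-6) = (-9 + 79)*(-6) = 70*(-6) = -420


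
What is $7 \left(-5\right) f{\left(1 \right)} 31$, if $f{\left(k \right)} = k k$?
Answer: $-1085$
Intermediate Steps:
$f{\left(k \right)} = k^{2}$
$7 \left(-5\right) f{\left(1 \right)} 31 = 7 \left(-5\right) 1^{2} \cdot 31 = \left(-35\right) 1 \cdot 31 = \left(-35\right) 31 = -1085$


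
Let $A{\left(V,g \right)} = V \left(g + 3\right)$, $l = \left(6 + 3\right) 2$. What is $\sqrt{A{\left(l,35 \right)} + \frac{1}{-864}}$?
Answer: $\frac{5 \sqrt{141834}}{72} \approx 26.153$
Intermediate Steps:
$l = 18$ ($l = 9 \cdot 2 = 18$)
$A{\left(V,g \right)} = V \left(3 + g\right)$
$\sqrt{A{\left(l,35 \right)} + \frac{1}{-864}} = \sqrt{18 \left(3 + 35\right) + \frac{1}{-864}} = \sqrt{18 \cdot 38 - \frac{1}{864}} = \sqrt{684 - \frac{1}{864}} = \sqrt{\frac{590975}{864}} = \frac{5 \sqrt{141834}}{72}$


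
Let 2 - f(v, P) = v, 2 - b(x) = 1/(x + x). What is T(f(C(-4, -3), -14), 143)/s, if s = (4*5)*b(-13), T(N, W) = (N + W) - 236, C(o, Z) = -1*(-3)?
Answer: -611/265 ≈ -2.3057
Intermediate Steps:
b(x) = 2 - 1/(2*x) (b(x) = 2 - 1/(x + x) = 2 - 1/(2*x))
C(o, Z) = 3
f(v, P) = 2 - v
T(N, W) = -236 + N + W
s = 530/13 (s = (4*5)*(2 - 1/2/(-13)) = 20*(2 - 1/2*(-1/13)) = 20*(2 + 1/26) = 20*(53/26) = 530/13 ≈ 40.769)
T(f(C(-4, -3), -14), 143)/s = (-236 + (2 - 1*3) + 143)/(530/13) = (-236 + (2 - 3) + 143)*(13/530) = (-236 - 1 + 143)*(13/530) = -94*13/530 = -611/265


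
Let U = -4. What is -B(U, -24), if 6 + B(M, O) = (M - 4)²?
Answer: -58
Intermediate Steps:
B(M, O) = -6 + (-4 + M)² (B(M, O) = -6 + (M - 4)² = -6 + (-4 + M)²)
-B(U, -24) = -(-6 + (-4 - 4)²) = -(-6 + (-8)²) = -(-6 + 64) = -1*58 = -58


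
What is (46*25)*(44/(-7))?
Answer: -50600/7 ≈ -7228.6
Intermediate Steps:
(46*25)*(44/(-7)) = 1150*(44*(-1/7)) = 1150*(-44/7) = -50600/7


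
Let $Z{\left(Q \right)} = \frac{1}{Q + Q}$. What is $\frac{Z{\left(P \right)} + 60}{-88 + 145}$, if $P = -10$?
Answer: $\frac{1199}{1140} \approx 1.0518$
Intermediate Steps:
$Z{\left(Q \right)} = \frac{1}{2 Q}$
$\frac{Z{\left(P \right)} + 60}{-88 + 145} = \frac{\frac{1}{2 \left(-10\right)} + 60}{-88 + 145} = \frac{\frac{1}{2} \left(- \frac{1}{10}\right) + 60}{57} = \left(- \frac{1}{20} + 60\right) \frac{1}{57} = \frac{1199}{20} \cdot \frac{1}{57} = \frac{1199}{1140}$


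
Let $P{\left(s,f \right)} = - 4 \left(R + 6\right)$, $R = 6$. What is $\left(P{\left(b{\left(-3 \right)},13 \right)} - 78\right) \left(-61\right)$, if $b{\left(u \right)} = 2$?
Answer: $7686$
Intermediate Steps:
$P{\left(s,f \right)} = -48$ ($P{\left(s,f \right)} = - 4 \left(6 + 6\right) = \left(-4\right) 12 = -48$)
$\left(P{\left(b{\left(-3 \right)},13 \right)} - 78\right) \left(-61\right) = \left(-48 - 78\right) \left(-61\right) = \left(-126\right) \left(-61\right) = 7686$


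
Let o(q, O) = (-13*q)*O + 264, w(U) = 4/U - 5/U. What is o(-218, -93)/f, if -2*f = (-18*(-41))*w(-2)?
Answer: 175532/123 ≈ 1427.1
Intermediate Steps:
w(U) = -1/U
o(q, O) = 264 - 13*O*q (o(q, O) = -13*O*q + 264 = 264 - 13*O*q)
f = -369/2 (f = -(-18*(-41))*(-1/(-2))/2 = -369*(-1*(-½)) = -369/2 ≈ -184.50)
o(-218, -93)/f = (264 - 13*(-93)*(-218))/(-369/2) = (264 - 263562)*(-2/369) = -263298*(-2/369) = 175532/123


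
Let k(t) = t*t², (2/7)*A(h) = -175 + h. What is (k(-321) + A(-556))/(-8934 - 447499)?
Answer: 66157439/912866 ≈ 72.472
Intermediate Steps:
A(h) = -1225/2 + 7*h/2 (A(h) = 7*(-175 + h)/2 = -1225/2 + 7*h/2)
k(t) = t³
(k(-321) + A(-556))/(-8934 - 447499) = ((-321)³ + (-1225/2 + (7/2)*(-556)))/(-8934 - 447499) = (-33076161 + (-1225/2 - 1946))/(-456433) = (-33076161 - 5117/2)*(-1/456433) = -66157439/2*(-1/456433) = 66157439/912866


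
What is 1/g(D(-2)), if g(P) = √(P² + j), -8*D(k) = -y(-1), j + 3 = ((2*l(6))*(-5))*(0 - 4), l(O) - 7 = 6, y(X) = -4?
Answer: 2*√2069/2069 ≈ 0.043969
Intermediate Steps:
l(O) = 13 (l(O) = 7 + 6 = 13)
j = 517 (j = -3 + ((2*13)*(-5))*(0 - 4) = -3 + (26*(-5))*(-4) = -3 - 130*(-4) = -3 + 520 = 517)
D(k) = -½ (D(k) = -(-1)*(-4)/8 = -⅛*4 = -½)
g(P) = √(517 + P²) (g(P) = √(P² + 517) = √(517 + P²))
1/g(D(-2)) = 1/(√(517 + (-½)²)) = 1/(√(517 + ¼)) = 1/(√(2069/4)) = 1/(√2069/2) = 2*√2069/2069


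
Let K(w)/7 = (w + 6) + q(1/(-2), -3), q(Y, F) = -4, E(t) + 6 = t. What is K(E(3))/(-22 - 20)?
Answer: 1/6 ≈ 0.16667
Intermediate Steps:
E(t) = -6 + t
K(w) = 14 + 7*w (K(w) = 7*((w + 6) - 4) = 7*((6 + w) - 4) = 7*(2 + w) = 14 + 7*w)
K(E(3))/(-22 - 20) = (14 + 7*(-6 + 3))/(-22 - 20) = (14 + 7*(-3))/(-42) = (14 - 21)*(-1/42) = -7*(-1/42) = 1/6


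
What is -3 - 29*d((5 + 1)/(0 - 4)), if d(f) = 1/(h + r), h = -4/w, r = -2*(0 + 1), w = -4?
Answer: 26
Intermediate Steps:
r = -2 (r = -2*1 = -2)
h = 1 (h = -4/(-4) = -4*(-¼) = 1)
d(f) = -1 (d(f) = 1/(1 - 2) = 1/(-1) = -1)
-3 - 29*d((5 + 1)/(0 - 4)) = -3 - 29*(-1) = -3 + 29 = 26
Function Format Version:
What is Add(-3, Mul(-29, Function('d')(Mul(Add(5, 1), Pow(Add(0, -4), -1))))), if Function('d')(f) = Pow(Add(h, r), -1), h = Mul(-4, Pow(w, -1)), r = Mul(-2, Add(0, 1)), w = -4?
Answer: 26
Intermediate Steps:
r = -2 (r = Mul(-2, 1) = -2)
h = 1 (h = Mul(-4, Pow(-4, -1)) = Mul(-4, Rational(-1, 4)) = 1)
Function('d')(f) = -1 (Function('d')(f) = Pow(Add(1, -2), -1) = Pow(-1, -1) = -1)
Add(-3, Mul(-29, Function('d')(Mul(Add(5, 1), Pow(Add(0, -4), -1))))) = Add(-3, Mul(-29, -1)) = Add(-3, 29) = 26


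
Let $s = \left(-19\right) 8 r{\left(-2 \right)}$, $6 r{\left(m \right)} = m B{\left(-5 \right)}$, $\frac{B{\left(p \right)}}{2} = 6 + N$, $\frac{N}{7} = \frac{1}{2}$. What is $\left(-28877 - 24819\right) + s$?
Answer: $- \frac{158200}{3} \approx -52733.0$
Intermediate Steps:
$N = \frac{7}{2} \approx 3.5$
$B{\left(p \right)} = 19$ ($B{\left(p \right)} = 2 \left(6 + \frac{7}{2}\right) = 2 \cdot \frac{19}{2} = 19$)
$r{\left(m \right)} = \frac{19 m}{6}$ ($r{\left(m \right)} = \frac{m 19}{6} = \frac{19 m}{6}$)
$s = \frac{2888}{3}$ ($s = \left(-19\right) 8 \cdot \frac{19}{6} \left(-2\right) = \left(-152\right) \left(- \frac{19}{3}\right) = \frac{2888}{3} \approx 962.67$)
$\left(-28877 - 24819\right) + s = \left(-28877 - 24819\right) + \frac{2888}{3} = -53696 + \frac{2888}{3} = - \frac{158200}{3}$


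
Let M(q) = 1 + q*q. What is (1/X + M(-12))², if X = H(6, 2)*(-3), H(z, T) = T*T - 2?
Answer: 755161/36 ≈ 20977.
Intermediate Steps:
H(z, T) = -2 + T² (H(z, T) = T² - 2 = -2 + T²)
X = -6 (X = (-2 + 2²)*(-3) = (-2 + 4)*(-3) = 2*(-3) = -6)
M(q) = 1 + q²
(1/X + M(-12))² = (1/(-6) + (1 + (-12)²))² = (-⅙ + (1 + 144))² = (-⅙ + 145)² = (869/6)² = 755161/36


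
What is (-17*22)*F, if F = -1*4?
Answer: 1496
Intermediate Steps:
F = -4
(-17*22)*F = -17*22*(-4) = -374*(-4) = 1496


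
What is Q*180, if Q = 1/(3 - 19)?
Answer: -45/4 ≈ -11.250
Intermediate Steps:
Q = -1/16 (Q = 1/(-16) = -1/16 ≈ -0.062500)
Q*180 = -1/16*180 = -45/4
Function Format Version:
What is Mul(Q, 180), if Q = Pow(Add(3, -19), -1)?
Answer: Rational(-45, 4) ≈ -11.250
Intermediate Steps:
Q = Rational(-1, 16) (Q = Pow(-16, -1) = Rational(-1, 16) ≈ -0.062500)
Mul(Q, 180) = Mul(Rational(-1, 16), 180) = Rational(-45, 4)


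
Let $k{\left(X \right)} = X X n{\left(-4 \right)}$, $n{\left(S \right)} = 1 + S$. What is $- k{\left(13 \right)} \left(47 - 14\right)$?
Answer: $16731$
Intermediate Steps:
$k{\left(X \right)} = - 3 X^{2}$ ($k{\left(X \right)} = X X \left(1 - 4\right) = X^{2} \left(-3\right) = - 3 X^{2}$)
$- k{\left(13 \right)} \left(47 - 14\right) = - - 3 \cdot 13^{2} \left(47 - 14\right) = - \left(-3\right) 169 \cdot 33 = - \left(-507\right) 33 = \left(-1\right) \left(-16731\right) = 16731$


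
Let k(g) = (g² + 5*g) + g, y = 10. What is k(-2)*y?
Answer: -80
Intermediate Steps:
k(g) = g² + 6*g
k(-2)*y = -2*(6 - 2)*10 = -2*4*10 = -8*10 = -80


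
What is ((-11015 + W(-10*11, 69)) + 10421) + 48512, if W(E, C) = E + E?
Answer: 47698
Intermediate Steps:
W(E, C) = 2*E
((-11015 + W(-10*11, 69)) + 10421) + 48512 = ((-11015 + 2*(-10*11)) + 10421) + 48512 = ((-11015 + 2*(-110)) + 10421) + 48512 = ((-11015 - 220) + 10421) + 48512 = (-11235 + 10421) + 48512 = -814 + 48512 = 47698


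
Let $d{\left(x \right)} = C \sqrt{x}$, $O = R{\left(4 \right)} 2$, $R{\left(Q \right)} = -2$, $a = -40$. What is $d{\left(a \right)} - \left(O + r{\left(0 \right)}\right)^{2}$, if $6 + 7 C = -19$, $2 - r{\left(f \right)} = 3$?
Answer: $-25 - \frac{50 i \sqrt{10}}{7} \approx -25.0 - 22.588 i$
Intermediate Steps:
$r{\left(f \right)} = -1$ ($r{\left(f \right)} = 2 - 3 = -1$)
$C = - \frac{25}{7}$ ($C = - \frac{6}{7} + \frac{1}{7} \left(-19\right) = - \frac{6}{7} - \frac{19}{7} = - \frac{25}{7} \approx -3.5714$)
$O = -4$ ($O = \left(-2\right) 2 = -4$)
$d{\left(x \right)} = - \frac{25 \sqrt{x}}{7}$
$d{\left(a \right)} - \left(O + r{\left(0 \right)}\right)^{2} = - \frac{25 \sqrt{-40}}{7} - \left(-4 - 1\right)^{2} = - \frac{25 \cdot 2 i \sqrt{10}}{7} - \left(-5\right)^{2} = - \frac{50 i \sqrt{10}}{7} - 25 = -25 - \frac{50 i \sqrt{10}}{7}$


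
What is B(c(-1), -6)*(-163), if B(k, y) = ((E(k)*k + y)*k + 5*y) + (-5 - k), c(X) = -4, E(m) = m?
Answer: 11573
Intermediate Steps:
B(k, y) = -5 - k + 5*y + k*(y + k²) (B(k, y) = ((k*k + y)*k + 5*y) + (-5 - k) = ((k² + y)*k + 5*y) + (-5 - k) = ((y + k²)*k + 5*y) + (-5 - k) = (k*(y + k²) + 5*y) + (-5 - k) = (5*y + k*(y + k²)) + (-5 - k) = -5 - k + 5*y + k*(y + k²))
B(c(-1), -6)*(-163) = (-5 + (-4)³ - 1*(-4) + 5*(-6) - 4*(-6))*(-163) = (-5 - 64 + 4 - 30 + 24)*(-163) = -71*(-163) = 11573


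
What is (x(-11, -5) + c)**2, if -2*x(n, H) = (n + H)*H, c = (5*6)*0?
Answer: 1600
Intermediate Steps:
c = 0 (c = 30*0 = 0)
x(n, H) = -H*(H + n)/2 (x(n, H) = -(n + H)*H/2 = -(H + n)*H/2 = -H*(H + n)/2)
(x(-11, -5) + c)**2 = (-1/2*(-5)*(-5 - 11) + 0)**2 = (-1/2*(-5)*(-16) + 0)**2 = (-40 + 0)**2 = (-40)**2 = 1600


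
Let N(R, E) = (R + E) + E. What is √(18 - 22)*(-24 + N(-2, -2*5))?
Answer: -92*I ≈ -92.0*I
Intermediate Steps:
N(R, E) = R + 2*E (N(R, E) = (E + R) + E = R + 2*E)
√(18 - 22)*(-24 + N(-2, -2*5)) = √(18 - 22)*(-24 + (-2 + 2*(-2*5))) = √(-4)*(-24 + (-2 + 2*(-10))) = (2*I)*(-24 + (-2 - 20)) = (2*I)*(-24 - 22) = (2*I)*(-46) = -92*I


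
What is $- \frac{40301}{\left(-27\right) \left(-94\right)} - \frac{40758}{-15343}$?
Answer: $- \frac{514894439}{38940534} \approx -13.223$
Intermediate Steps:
$- \frac{40301}{\left(-27\right) \left(-94\right)} - \frac{40758}{-15343} = - \frac{40301}{2538} - - \frac{40758}{15343} = \left(-40301\right) \frac{1}{2538} + \frac{40758}{15343} = - \frac{40301}{2538} + \frac{40758}{15343} = - \frac{514894439}{38940534}$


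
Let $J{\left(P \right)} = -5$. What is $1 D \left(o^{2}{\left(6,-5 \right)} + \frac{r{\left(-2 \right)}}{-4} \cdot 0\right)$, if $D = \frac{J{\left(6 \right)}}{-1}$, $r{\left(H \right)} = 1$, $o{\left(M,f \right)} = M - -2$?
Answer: $320$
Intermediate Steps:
$o{\left(M,f \right)} = 2 + M$ ($o{\left(M,f \right)} = M + 2 = 2 + M$)
$D = 5$ ($D = - \frac{5}{-1} = \left(-5\right) \left(-1\right) = 5$)
$1 D \left(o^{2}{\left(6,-5 \right)} + \frac{r{\left(-2 \right)}}{-4} \cdot 0\right) = 1 \cdot 5 \left(\left(2 + 6\right)^{2} + 1 \frac{1}{-4} \cdot 0\right) = 5 \left(8^{2} + 1 \left(- \frac{1}{4}\right) 0\right) = 5 \left(64 - 0\right) = 5 \left(64 + 0\right) = 5 \cdot 64 = 320$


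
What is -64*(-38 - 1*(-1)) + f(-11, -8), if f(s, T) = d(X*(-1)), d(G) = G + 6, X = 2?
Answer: 2372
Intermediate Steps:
d(G) = 6 + G
f(s, T) = 4 (f(s, T) = 6 + 2*(-1) = 6 - 2 = 4)
-64*(-38 - 1*(-1)) + f(-11, -8) = -64*(-38 - 1*(-1)) + 4 = -64*(-38 + 1) + 4 = -64*(-37) + 4 = 2368 + 4 = 2372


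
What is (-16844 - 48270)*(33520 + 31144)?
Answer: -4210531696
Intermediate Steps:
(-16844 - 48270)*(33520 + 31144) = -65114*64664 = -4210531696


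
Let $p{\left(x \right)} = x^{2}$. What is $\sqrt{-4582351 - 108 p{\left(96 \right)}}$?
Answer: $i \sqrt{5577679} \approx 2361.7 i$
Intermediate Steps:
$\sqrt{-4582351 - 108 p{\left(96 \right)}} = \sqrt{-4582351 - 108 \cdot 96^{2}} = \sqrt{-4582351 - 995328} = \sqrt{-5577679} = i \sqrt{5577679}$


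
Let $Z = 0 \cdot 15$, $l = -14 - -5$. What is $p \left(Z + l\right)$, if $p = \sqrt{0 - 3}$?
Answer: $- 9 i \sqrt{3} \approx - 15.588 i$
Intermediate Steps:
$l = -9$ ($l = -14 + 5 = -9$)
$Z = 0$
$p = i \sqrt{3}$ ($p = \sqrt{-3} = i \sqrt{3} \approx 1.732 i$)
$p \left(Z + l\right) = i \sqrt{3} \left(0 - 9\right) = i \sqrt{3} \left(-9\right) = - 9 i \sqrt{3}$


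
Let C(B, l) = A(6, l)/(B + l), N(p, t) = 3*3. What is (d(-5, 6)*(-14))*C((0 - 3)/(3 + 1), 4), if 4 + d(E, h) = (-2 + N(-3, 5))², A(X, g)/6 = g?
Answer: -60480/13 ≈ -4652.3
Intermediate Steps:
A(X, g) = 6*g
N(p, t) = 9
d(E, h) = 45 (d(E, h) = -4 + (-2 + 9)² = -4 + 7² = -4 + 49 = 45)
C(B, l) = 6*l/(B + l) (C(B, l) = (6*l)/(B + l) = 6*l/(B + l))
(d(-5, 6)*(-14))*C((0 - 3)/(3 + 1), 4) = (45*(-14))*(6*4/((0 - 3)/(3 + 1) + 4)) = -3780*4/(-3/4 + 4) = -3780*4/(-3*¼ + 4) = -3780*4/(-¾ + 4) = -3780*4/13/4 = -3780*4*4/13 = -630*96/13 = -60480/13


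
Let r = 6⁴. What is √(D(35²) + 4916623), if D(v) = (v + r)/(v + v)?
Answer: 3*√2676828638/70 ≈ 2217.3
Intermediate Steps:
r = 1296
D(v) = (1296 + v)/(2*v) (D(v) = (v + 1296)/(v + v) = (1296 + v)/((2*v)) = (1296 + v)*(1/(2*v)) = (1296 + v)/(2*v))
√(D(35²) + 4916623) = √((1296 + 35²)/(2*(35²)) + 4916623) = √((½)*(1296 + 1225)/1225 + 4916623) = √((½)*(1/1225)*2521 + 4916623) = √(2521/2450 + 4916623) = √(12045728871/2450) = 3*√2676828638/70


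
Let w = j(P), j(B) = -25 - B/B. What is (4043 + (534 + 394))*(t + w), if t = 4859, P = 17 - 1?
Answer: 24024843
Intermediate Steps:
P = 16
j(B) = -26 (j(B) = -25 - 1*1 = -25 - 1 = -26)
w = -26
(4043 + (534 + 394))*(t + w) = (4043 + (534 + 394))*(4859 - 26) = (4043 + 928)*4833 = 4971*4833 = 24024843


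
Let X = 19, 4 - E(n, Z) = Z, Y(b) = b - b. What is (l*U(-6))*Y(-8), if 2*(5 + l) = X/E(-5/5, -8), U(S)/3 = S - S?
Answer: 0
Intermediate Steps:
Y(b) = 0
E(n, Z) = 4 - Z
U(S) = 0 (U(S) = 3*(S - S) = 3*0 = 0)
l = -101/24 (l = -5 + (19/(4 - 1*(-8)))/2 = -5 + (19/(4 + 8))/2 = -5 + (19/12)/2 = -5 + (19*(1/12))/2 = -5 + (½)*(19/12) = -5 + 19/24 = -101/24 ≈ -4.2083)
(l*U(-6))*Y(-8) = -101/24*0*0 = 0*0 = 0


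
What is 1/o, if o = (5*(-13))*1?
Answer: -1/65 ≈ -0.015385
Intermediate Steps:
o = -65 (o = -65*1 = -65)
1/o = 1/(-65) = -1/65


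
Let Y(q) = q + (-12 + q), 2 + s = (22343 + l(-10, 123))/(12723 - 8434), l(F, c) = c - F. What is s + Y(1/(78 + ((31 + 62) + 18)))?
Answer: -7092152/810621 ≈ -8.7490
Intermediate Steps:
s = 13898/4289 (s = -2 + (22343 + (123 - 1*(-10)))/(12723 - 8434) = -2 + (22343 + (123 + 10))/4289 = -2 + (22343 + 133)*(1/4289) = -2 + 22476*(1/4289) = -2 + 22476/4289 = 13898/4289 ≈ 3.2404)
Y(q) = -12 + 2*q
s + Y(1/(78 + ((31 + 62) + 18))) = 13898/4289 + (-12 + 2/(78 + ((31 + 62) + 18))) = 13898/4289 + (-12 + 2/(78 + (93 + 18))) = 13898/4289 + (-12 + 2/(78 + 111)) = 13898/4289 + (-12 + 2/189) = 13898/4289 - 2266/189 = -7092152/810621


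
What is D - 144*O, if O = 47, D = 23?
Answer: -6745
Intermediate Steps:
D - 144*O = 23 - 144*47 = 23 - 6768 = -6745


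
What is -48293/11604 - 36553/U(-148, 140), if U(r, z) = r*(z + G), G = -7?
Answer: -32902400/14275821 ≈ -2.3048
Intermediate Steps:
U(r, z) = r*(-7 + z) (U(r, z) = r*(z - 7) = r*(-7 + z))
-48293/11604 - 36553/U(-148, 140) = -48293/11604 - 36553*(-1/(148*(-7 + 140))) = -48293*1/11604 - 36553/((-148*133)) = -48293/11604 - 36553/(-19684) = -48293/11604 - 36553*(-1/19684) = -48293/11604 + 36553/19684 = -32902400/14275821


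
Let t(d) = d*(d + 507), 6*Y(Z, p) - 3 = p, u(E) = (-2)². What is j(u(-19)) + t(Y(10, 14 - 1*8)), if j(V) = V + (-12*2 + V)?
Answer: 2987/4 ≈ 746.75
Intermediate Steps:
u(E) = 4
Y(Z, p) = ½ + p/6
t(d) = d*(507 + d)
j(V) = -24 + 2*V (j(V) = V + (-24 + V) = -24 + 2*V)
j(u(-19)) + t(Y(10, 14 - 1*8)) = (-24 + 2*4) + (½ + (14 - 1*8)/6)*(507 + (½ + (14 - 1*8)/6)) = (-24 + 8) + (½ + (14 - 8)/6)*(507 + (½ + (14 - 8)/6)) = -16 + (½ + (⅙)*6)*(507 + (½ + (⅙)*6)) = -16 + (½ + 1)*(507 + (½ + 1)) = -16 + 3*(507 + 3/2)/2 = -16 + (3/2)*(1017/2) = -16 + 3051/4 = 2987/4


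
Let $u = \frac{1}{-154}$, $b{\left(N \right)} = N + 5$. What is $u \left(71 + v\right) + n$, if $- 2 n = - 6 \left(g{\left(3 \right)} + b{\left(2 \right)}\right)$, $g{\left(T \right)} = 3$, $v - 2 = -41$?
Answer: $\frac{2294}{77} \approx 29.792$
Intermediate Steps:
$v = -39$ ($v = 2 - 41 = -39$)
$b{\left(N \right)} = 5 + N$
$n = 30$ ($n = - \frac{\left(-6\right) \left(3 + \left(5 + 2\right)\right)}{2} = - \frac{\left(-6\right) \left(3 + 7\right)}{2} = - \frac{\left(-6\right) 10}{2} = \left(- \frac{1}{2}\right) \left(-60\right) = 30$)
$u = - \frac{1}{154} \approx -0.0064935$
$u \left(71 + v\right) + n = - \frac{71 - 39}{154} + 30 = \left(- \frac{1}{154}\right) 32 + 30 = - \frac{16}{77} + 30 = \frac{2294}{77}$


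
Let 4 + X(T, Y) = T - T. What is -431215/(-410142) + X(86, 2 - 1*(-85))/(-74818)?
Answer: 16132142219/15343002078 ≈ 1.0514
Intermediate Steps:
X(T, Y) = -4 (X(T, Y) = -4 + (T - T) = -4 + 0 = -4)
-431215/(-410142) + X(86, 2 - 1*(-85))/(-74818) = -431215/(-410142) - 4/(-74818) = -431215*(-1/410142) - 4*(-1/74818) = 431215/410142 + 2/37409 = 16132142219/15343002078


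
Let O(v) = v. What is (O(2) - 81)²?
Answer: 6241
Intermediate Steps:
(O(2) - 81)² = (2 - 81)² = (-79)² = 6241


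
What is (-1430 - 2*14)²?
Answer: 2125764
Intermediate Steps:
(-1430 - 2*14)² = (-1430 - 28)² = (-1458)² = 2125764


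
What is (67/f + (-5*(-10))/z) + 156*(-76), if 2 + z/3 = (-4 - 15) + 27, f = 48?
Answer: -1706663/144 ≈ -11852.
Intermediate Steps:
z = 18 (z = -6 + 3*((-4 - 15) + 27) = -6 + 3*(-19 + 27) = -6 + 3*8 = -6 + 24 = 18)
(67/f + (-5*(-10))/z) + 156*(-76) = (67/48 - 5*(-10)/18) + 156*(-76) = (67*(1/48) + 50*(1/18)) - 11856 = (67/48 + 25/9) - 11856 = 601/144 - 11856 = -1706663/144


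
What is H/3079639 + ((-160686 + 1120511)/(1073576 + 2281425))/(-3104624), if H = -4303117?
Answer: -44821341165616656183/32077571021840430736 ≈ -1.3973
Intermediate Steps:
H/3079639 + ((-160686 + 1120511)/(1073576 + 2281425))/(-3104624) = -4303117/3079639 + ((-160686 + 1120511)/(1073576 + 2281425))/(-3104624) = -4303117*1/3079639 + (959825/3355001)*(-1/3104624) = -4303117/3079639 + (959825*(1/3355001))*(-1/3104624) = -4303117/3079639 + (959825/3355001)*(-1/3104624) = -4303117/3079639 - 959825/10416016624624 = -44821341165616656183/32077571021840430736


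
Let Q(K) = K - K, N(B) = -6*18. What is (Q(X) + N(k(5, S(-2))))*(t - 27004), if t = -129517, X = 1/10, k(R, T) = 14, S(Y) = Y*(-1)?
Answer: 16904268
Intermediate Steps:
S(Y) = -Y
X = ⅒ ≈ 0.10000
N(B) = -108 (N(B) = -2*54 = -108)
Q(K) = 0
(Q(X) + N(k(5, S(-2))))*(t - 27004) = (0 - 108)*(-129517 - 27004) = -108*(-156521) = 16904268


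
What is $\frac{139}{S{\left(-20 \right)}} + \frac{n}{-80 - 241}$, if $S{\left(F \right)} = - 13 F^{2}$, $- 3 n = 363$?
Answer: $\frac{584581}{1669200} \approx 0.35022$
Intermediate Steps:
$n = -121$ ($n = \left(- \frac{1}{3}\right) 363 = -121$)
$\frac{139}{S{\left(-20 \right)}} + \frac{n}{-80 - 241} = \frac{139}{\left(-13\right) \left(-20\right)^{2}} - \frac{121}{-80 - 241} = \frac{139}{\left(-13\right) 400} - \frac{121}{-321} = \frac{139}{-5200} - - \frac{121}{321} = 139 \left(- \frac{1}{5200}\right) + \frac{121}{321} = - \frac{139}{5200} + \frac{121}{321} = \frac{584581}{1669200}$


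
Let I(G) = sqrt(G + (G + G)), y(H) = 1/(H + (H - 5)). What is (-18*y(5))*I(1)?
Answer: -18*sqrt(3)/5 ≈ -6.2354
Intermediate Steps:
y(H) = 1/(-5 + 2*H) (y(H) = 1/(H + (-5 + H)) = 1/(-5 + 2*H))
I(G) = sqrt(3)*sqrt(G) (I(G) = sqrt(G + 2*G) = sqrt(3*G) = sqrt(3)*sqrt(G))
(-18*y(5))*I(1) = (-18/(-5 + 2*5))*(sqrt(3)*sqrt(1)) = (-18/(-5 + 10))*(sqrt(3)*1) = (-18/5)*sqrt(3) = (-18*1/5)*sqrt(3) = -18*sqrt(3)/5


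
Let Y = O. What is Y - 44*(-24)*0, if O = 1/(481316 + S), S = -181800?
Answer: 1/299516 ≈ 3.3387e-6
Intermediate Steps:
O = 1/299516 (O = 1/(481316 - 181800) = 1/299516 ≈ 3.3387e-6)
Y = 1/299516 ≈ 3.3387e-6
Y - 44*(-24)*0 = 1/299516 - 44*(-24)*0 = 1/299516 + 1056*0 = 1/299516 + 0 = 1/299516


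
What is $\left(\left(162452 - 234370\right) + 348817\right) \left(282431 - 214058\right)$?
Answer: $18932415327$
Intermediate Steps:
$\left(\left(162452 - 234370\right) + 348817\right) \left(282431 - 214058\right) = \left(\left(162452 - 234370\right) + 348817\right) 68373 = \left(-71918 + 348817\right) 68373 = 276899 \cdot 68373 = 18932415327$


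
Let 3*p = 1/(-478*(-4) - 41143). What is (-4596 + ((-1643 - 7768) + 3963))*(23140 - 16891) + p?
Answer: -7386995966509/117693 ≈ -6.2765e+7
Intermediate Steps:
p = -1/117693 (p = 1/(3*(-478*(-4) - 41143)) = 1/(3*(1912 - 41143)) = (⅓)/(-39231) = (⅓)*(-1/39231) = -1/117693 ≈ -8.4967e-6)
(-4596 + ((-1643 - 7768) + 3963))*(23140 - 16891) + p = (-4596 + ((-1643 - 7768) + 3963))*(23140 - 16891) - 1/117693 = (-4596 + (-9411 + 3963))*6249 - 1/117693 = (-4596 - 5448)*6249 - 1/117693 = -10044*6249 - 1/117693 = -62764956 - 1/117693 = -7386995966509/117693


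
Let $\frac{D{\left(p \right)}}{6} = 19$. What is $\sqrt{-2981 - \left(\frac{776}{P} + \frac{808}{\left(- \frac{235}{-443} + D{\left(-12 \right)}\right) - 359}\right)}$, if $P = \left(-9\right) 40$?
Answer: $\frac{i \sqrt{241688182}}{285} \approx 54.549 i$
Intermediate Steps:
$D{\left(p \right)} = 114$ ($D{\left(p \right)} = 6 \cdot 19 = 114$)
$P = -360$
$\sqrt{-2981 - \left(\frac{776}{P} + \frac{808}{\left(- \frac{235}{-443} + D{\left(-12 \right)}\right) - 359}\right)} = \sqrt{-2981 - \left(- \frac{97}{45} + \frac{808}{\left(- \frac{235}{-443} + 114\right) - 359}\right)} = \sqrt{-2981 - \left(- \frac{97}{45} + \frac{808}{\left(\left(-235\right) \left(- \frac{1}{443}\right) + 114\right) - 359}\right)} = \sqrt{-2981 - \left(- \frac{97}{45} + \frac{808}{\left(\frac{235}{443} + 114\right) - 359}\right)} = \sqrt{-2981 - \left(- \frac{97}{45} + \frac{808}{\frac{50737}{443} - 359}\right)} = \sqrt{-2981 - \left(- \frac{97}{45} + \frac{808}{- \frac{108300}{443}}\right)} = \sqrt{-2981 + \left(\frac{97}{45} - - \frac{89486}{27075}\right)} = \sqrt{-2981 + \left(\frac{97}{45} + \frac{89486}{27075}\right)} = \sqrt{-2981 + \frac{443543}{81225}} = \sqrt{- \frac{241688182}{81225}} = \frac{i \sqrt{241688182}}{285}$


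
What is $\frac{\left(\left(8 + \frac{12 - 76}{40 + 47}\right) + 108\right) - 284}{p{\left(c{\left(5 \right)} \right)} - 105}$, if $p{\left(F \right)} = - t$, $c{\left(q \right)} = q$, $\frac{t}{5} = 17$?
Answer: $\frac{1468}{1653} \approx 0.88808$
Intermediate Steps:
$t = 85$ ($t = 5 \cdot 17 = 85$)
$p{\left(F \right)} = -85$ ($p{\left(F \right)} = \left(-1\right) 85 = -85$)
$\frac{\left(\left(8 + \frac{12 - 76}{40 + 47}\right) + 108\right) - 284}{p{\left(c{\left(5 \right)} \right)} - 105} = \frac{\left(\left(8 + \frac{12 - 76}{40 + 47}\right) + 108\right) - 284}{-85 - 105} = \frac{\left(\left(8 - \frac{64}{87}\right) + 108\right) - 284}{-190} = \left(\left(\left(8 - \frac{64}{87}\right) + 108\right) - 284\right) \left(- \frac{1}{190}\right) = \left(\left(\frac{632}{87} + 108\right) - 284\right) \left(- \frac{1}{190}\right) = \left(\frac{10028}{87} - 284\right) \left(- \frac{1}{190}\right) = \left(- \frac{14680}{87}\right) \left(- \frac{1}{190}\right) = \frac{1468}{1653}$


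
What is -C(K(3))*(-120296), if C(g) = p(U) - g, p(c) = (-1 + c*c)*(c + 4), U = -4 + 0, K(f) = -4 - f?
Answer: 842072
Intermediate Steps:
U = -4
p(c) = (-1 + c**2)*(4 + c)
C(g) = -g (C(g) = (-4 + (-4)**3 - 1*(-4) + 4*(-4)**2) - g = (-4 - 64 + 4 + 4*16) - g = (-4 - 64 + 4 + 64) - g = 0 - g = -g)
-C(K(3))*(-120296) = -(-(-4 - 1*3))*(-120296) = -(-(-4 - 3))*(-120296) = -(-1*(-7))*(-120296) = -7*(-120296) = -1*(-842072) = 842072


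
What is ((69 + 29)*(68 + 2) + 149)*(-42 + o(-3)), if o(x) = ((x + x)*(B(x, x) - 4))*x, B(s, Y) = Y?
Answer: -1177512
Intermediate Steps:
o(x) = 2*x**2*(-4 + x) (o(x) = ((x + x)*(x - 4))*x = ((2*x)*(-4 + x))*x = (2*x*(-4 + x))*x = 2*x**2*(-4 + x))
((69 + 29)*(68 + 2) + 149)*(-42 + o(-3)) = ((69 + 29)*(68 + 2) + 149)*(-42 + 2*(-3)**2*(-4 - 3)) = (98*70 + 149)*(-42 + 2*9*(-7)) = (6860 + 149)*(-42 - 126) = 7009*(-168) = -1177512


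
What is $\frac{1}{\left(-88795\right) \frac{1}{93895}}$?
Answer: $- \frac{18779}{17759} \approx -1.0574$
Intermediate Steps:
$\frac{1}{\left(-88795\right) \frac{1}{93895}} = \frac{1}{- \frac{17759}{18779}} = - \frac{18779}{17759}$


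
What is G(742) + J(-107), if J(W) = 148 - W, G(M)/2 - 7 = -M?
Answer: -1215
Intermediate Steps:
G(M) = 14 - 2*M (G(M) = 14 + 2*(-M) = 14 - 2*M)
G(742) + J(-107) = (14 - 2*742) + (148 - 1*(-107)) = (14 - 1484) + (148 + 107) = -1470 + 255 = -1215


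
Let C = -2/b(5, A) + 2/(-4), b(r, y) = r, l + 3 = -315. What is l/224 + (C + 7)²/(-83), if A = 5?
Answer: -434113/232400 ≈ -1.8680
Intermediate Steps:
l = -318 (l = -3 - 315 = -318)
C = -9/10 (C = -2/5 + 2/(-4) = -2*⅕ + 2*(-¼) = -⅖ - ½ = -9/10 ≈ -0.90000)
l/224 + (C + 7)²/(-83) = -318/224 + (-9/10 + 7)²/(-83) = -318*1/224 + (61/10)²*(-1/83) = -159/112 + (3721/100)*(-1/83) = -159/112 - 3721/8300 = -434113/232400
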